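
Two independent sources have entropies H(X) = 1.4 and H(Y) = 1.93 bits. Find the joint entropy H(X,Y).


For independent variables, H(X,Y) = H(X) + H(Y) = 1.4 + 1.93 = 3.33

3.33 bits


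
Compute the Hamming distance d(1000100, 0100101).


Count differing positions: ^ ^ . . . . ^ = 3 differences

3


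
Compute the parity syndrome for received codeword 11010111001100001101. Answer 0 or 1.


Syndrome = XOR of all bits = 1 XOR 1 XOR 0 XOR 1 XOR 0 XOR 1 XOR 1 XOR 1 XOR 0 XOR 0 XOR 1 XOR 1 XOR 0 XOR 0 XOR 0 XOR 0 XOR 1 XOR 1 XOR 0 XOR 1 = 1

1


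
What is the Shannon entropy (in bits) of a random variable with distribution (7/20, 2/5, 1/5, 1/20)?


H = -sum(p_i * log2(p_i)). Terms: -(7/20)*log2(7/20) = 0.530101; -(2/5)*log2(2/5) = 0.528771; -(1/5)*log2(1/5) = 0.464386; -(1/20)*log2(1/20) = 0.216096. H = 0.530101 + 0.528771 + 0.464386 + 0.216096 = 1.7394

1.7394 bits


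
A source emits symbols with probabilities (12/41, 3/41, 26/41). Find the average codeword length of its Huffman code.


Huffman construction (repeatedly merge the two least-probable nodes; each merge adds 1 bit to every symbol beneath it): 3/41 + 12/41 = 15/41; 15/41 + 26/41 = 1. Resulting codeword lengths (in the order the probabilities were given): (2, 2, 1). L_avg = sum(p_i * l_i) = 12/41*2 + 3/41*2 + 26/41*1 = 56/41 = 1.3659

1.3659 bits


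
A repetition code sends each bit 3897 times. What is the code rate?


Rate = k/n = 1/3897

1/3897


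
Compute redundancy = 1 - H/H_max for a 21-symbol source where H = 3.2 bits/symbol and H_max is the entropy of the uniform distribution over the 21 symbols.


H_max = log2(K) = log2(21) = 4.3923 bits/symbol. Redundancy = 1 - H/H_max = 1 - 3.2/4.3923 = 1 - 0.7285 = 0.2715

0.2715


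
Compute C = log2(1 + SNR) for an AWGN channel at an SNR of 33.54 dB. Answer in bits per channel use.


SNR_linear = 10^(33.54/10) = 2259.4358; C = log2(1 + SNR_linear) = log2(1 + 2259.4358) = 11.1424

11.1424 bits/channel use


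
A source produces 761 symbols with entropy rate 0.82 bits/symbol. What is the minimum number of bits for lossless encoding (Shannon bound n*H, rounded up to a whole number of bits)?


Minimum bits >= n * H = 761 * 0.82 = 624.02, rounded up to a whole number of bits = 625

625 bits


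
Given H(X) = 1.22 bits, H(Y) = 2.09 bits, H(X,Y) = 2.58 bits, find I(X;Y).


I(X;Y) = H(X) + H(Y) - H(X,Y) = 1.22 + 2.09 - 2.58 = 0.73

0.73 bits


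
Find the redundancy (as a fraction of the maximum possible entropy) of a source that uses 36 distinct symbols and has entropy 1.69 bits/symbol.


H_max = log2(K) = log2(36) = 5.1699 bits/symbol. Redundancy = 1 - H/H_max = 1 - 1.69/5.1699 = 1 - 0.3269 = 0.6731

0.6731


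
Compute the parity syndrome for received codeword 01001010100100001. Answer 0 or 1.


Syndrome = XOR of all bits = 0 XOR 1 XOR 0 XOR 0 XOR 1 XOR 0 XOR 1 XOR 0 XOR 1 XOR 0 XOR 0 XOR 1 XOR 0 XOR 0 XOR 0 XOR 0 XOR 1 = 0

0


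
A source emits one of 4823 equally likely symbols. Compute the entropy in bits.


H = log2(n) = log2(4823) = 12.2357

12.2357 bits


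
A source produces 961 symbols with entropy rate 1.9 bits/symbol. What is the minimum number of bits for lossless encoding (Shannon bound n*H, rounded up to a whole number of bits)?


Minimum bits >= n * H = 961 * 1.9 = 1825.9, rounded up to a whole number of bits = 1826

1826 bits


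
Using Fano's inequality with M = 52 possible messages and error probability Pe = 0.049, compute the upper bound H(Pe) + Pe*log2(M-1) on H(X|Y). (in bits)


H(Pe) = -Pe*log2(Pe) - (1-Pe)*log2(1-Pe) = -0.049*log2(0.049) - 0.951*log2(0.951) = 0.213203 + 0.068931 = 0.2821. Pe*log2(M-1) = 0.049*log2(51) = 0.277949. Bound = H(Pe) + Pe*log2(M-1) = 0.213203 + 0.068931 + 0.277949 = 0.5601

0.5601 bits


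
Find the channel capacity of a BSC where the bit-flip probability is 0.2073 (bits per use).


H(p) = -p*log2(p) - (1-p)*log2(1-p) = -0.2073*log2(0.2073) - 0.7927*log2(0.7927) = 0.470614 + 0.265676 = 0.7363. C = 1 - H(p) = 1 - 0.7363 = 0.2637

0.2637 bits


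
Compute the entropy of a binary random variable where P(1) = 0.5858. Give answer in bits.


H = -p*log2(p) - (1-p)*log2(1-p). -0.5858*log2(0.5858) = 0.451956; -0.4142*log2(0.4142) = 0.526697. H = 0.451956 + 0.526697 = 0.9787

0.9787 bits


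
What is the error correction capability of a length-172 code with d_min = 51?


Correction capability = floor((d-1)/2) = floor((51-1)/2) = 25

25 errors


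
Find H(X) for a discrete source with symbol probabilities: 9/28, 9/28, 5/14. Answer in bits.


H = -sum(p_i * log2(p_i)). Terms: -(9/28)*log2(9/28) = 0.526317; -(9/28)*log2(9/28) = 0.526317; -(5/14)*log2(5/14) = 0.530510. H = 0.526317 + 0.526317 + 0.530510 = 1.5831

1.5831 bits


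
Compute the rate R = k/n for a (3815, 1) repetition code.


Rate = k/n = 1/3815

1/3815


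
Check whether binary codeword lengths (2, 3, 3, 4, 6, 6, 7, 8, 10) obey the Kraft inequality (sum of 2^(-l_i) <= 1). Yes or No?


Kraft sum = sum(2^(-l_i)) = 0.6064, need <= 1. Result: satisfied (a binary prefix-free code with these lengths exists)

Yes


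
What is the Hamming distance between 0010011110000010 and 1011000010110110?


Count differing positions: ^ . . ^ . ^ ^ ^ . . ^ ^ . ^ . . = 8 differences

8


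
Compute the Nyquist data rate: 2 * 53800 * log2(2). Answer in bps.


Rate = 2 * B * log2(M) = 2 * 53800 * 1.0 = 107600.0

107600.0 bps


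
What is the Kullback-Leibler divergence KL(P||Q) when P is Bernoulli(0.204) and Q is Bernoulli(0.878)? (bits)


KL = p*log2(p/q) + (1-p)*log2((1-p)/(1-q)) = 0.204*log2(0.204/0.878) + 0.796*log2(0.796/0.122) = 1.7243

1.7243 bits


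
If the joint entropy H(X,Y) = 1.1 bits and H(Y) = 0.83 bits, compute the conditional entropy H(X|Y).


H(X|Y) = H(X,Y) - H(Y) = 1.1 - 0.83 = 0.27

0.27 bits


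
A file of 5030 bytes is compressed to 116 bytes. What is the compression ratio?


Ratio = original / compressed = 5030 / 116 = 43.3621

43.3621


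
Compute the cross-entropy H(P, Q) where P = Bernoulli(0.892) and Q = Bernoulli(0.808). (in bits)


H(P,Q) = -p*log2(q) - (1-p)*log2(1-q). -0.892*log2(0.808) = 0.274355; -0.108*log2(0.192) = 0.257129. H(P,Q) = 0.274355 + 0.257129 = 0.5315

0.5315 bits


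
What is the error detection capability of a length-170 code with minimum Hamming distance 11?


Detection capability = d_min - 1 = 11 - 1 = 10

10 errors


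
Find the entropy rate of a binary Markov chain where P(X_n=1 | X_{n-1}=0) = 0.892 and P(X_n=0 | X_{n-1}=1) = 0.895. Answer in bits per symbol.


Stationary distribution: pi_0 = p10/(p01+p10) = 0.5008, pi_1 = 0.4992. Entropy rate H' = pi_0*H(p01) + pi_1*H(p10) = 0.5008*0.4939 + 0.4992*0.4846 = 0.4893

0.4893 bits/symbol


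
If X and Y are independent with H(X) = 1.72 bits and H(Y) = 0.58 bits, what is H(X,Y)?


For independent variables, H(X,Y) = H(X) + H(Y) = 1.72 + 0.58 = 2.3

2.3 bits


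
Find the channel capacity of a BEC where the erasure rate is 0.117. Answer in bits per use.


C = 1 - epsilon = 1 - 0.117 = 0.883

0.883 bits


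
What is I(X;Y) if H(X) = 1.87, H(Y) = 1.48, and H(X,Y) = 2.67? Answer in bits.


I(X;Y) = H(X) + H(Y) - H(X,Y) = 1.87 + 1.48 - 2.67 = 0.68

0.68 bits


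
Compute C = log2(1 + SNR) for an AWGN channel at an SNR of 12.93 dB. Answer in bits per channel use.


SNR_linear = 10^(12.93/10) = 19.6336; C = log2(1 + SNR_linear) = log2(1 + 19.6336) = 4.3669

4.3669 bits/channel use


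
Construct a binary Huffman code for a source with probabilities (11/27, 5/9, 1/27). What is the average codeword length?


Huffman construction (repeatedly merge the two least-probable nodes; each merge adds 1 bit to every symbol beneath it): 1/27 + 11/27 = 4/9; 4/9 + 5/9 = 1. Resulting codeword lengths (in the order the probabilities were given): (2, 1, 2). L_avg = sum(p_i * l_i) = 11/27*2 + 5/9*1 + 1/27*2 = 13/9 = 1.4444

1.4444 bits


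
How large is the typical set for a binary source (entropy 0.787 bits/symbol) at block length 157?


log2|A_typical| = nH = 157 * 0.787 = 123.559, so |A_typical| ~ 2^123.559 = 1.567e+37

1.567e+37


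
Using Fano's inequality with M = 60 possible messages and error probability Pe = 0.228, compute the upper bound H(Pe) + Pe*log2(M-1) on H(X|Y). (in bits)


H(Pe) = -Pe*log2(Pe) - (1-Pe)*log2(1-Pe) = -0.228*log2(0.228) - 0.772*log2(0.772) = 0.486300 + 0.288209 = 0.7745. Pe*log2(M-1) = 0.228*log2(59) = 1.341243. Bound = H(Pe) + Pe*log2(M-1) = 0.486300 + 0.288209 + 1.341243 = 2.1158

2.1158 bits


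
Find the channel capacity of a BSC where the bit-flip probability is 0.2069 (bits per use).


H(p) = -p*log2(p) - (1-p)*log2(1-p) = -0.2069*log2(0.2069) - 0.7931*log2(0.7931) = 0.470283 + 0.265233 = 0.7355. C = 1 - H(p) = 1 - 0.7355 = 0.2645

0.2645 bits


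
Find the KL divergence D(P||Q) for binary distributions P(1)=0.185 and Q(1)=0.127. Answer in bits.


KL = p*log2(p/q) + (1-p)*log2((1-p)/(1-q)) = 0.185*log2(0.185/0.127) + 0.815*log2(0.815/0.873) = 0.0196

0.0196 bits


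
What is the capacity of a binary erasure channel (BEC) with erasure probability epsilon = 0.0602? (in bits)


C = 1 - epsilon = 1 - 0.0602 = 0.9398

0.9398 bits


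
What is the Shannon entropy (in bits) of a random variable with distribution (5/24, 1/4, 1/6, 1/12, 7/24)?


H = -sum(p_i * log2(p_i)). Terms: -(5/24)*log2(5/24) = 0.471466; -(1/4)*log2(1/4) = 0.500000; -(1/6)*log2(1/6) = 0.430827; -(1/12)*log2(1/12) = 0.298747; -(7/24)*log2(7/24) = 0.518469. H = 0.471466 + 0.500000 + 0.430827 + 0.298747 + 0.518469 = 2.2195

2.2195 bits


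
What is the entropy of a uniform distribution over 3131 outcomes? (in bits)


H = log2(n) = log2(3131) = 11.6124

11.6124 bits


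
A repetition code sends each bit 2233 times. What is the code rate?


Rate = k/n = 1/2233

1/2233


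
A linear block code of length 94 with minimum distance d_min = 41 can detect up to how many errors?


Detection capability = d_min - 1 = 41 - 1 = 40

40 errors


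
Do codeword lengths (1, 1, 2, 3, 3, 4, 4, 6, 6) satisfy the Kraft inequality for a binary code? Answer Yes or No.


Kraft sum = sum(2^(-l_i)) = 1.6562, need <= 1. Result: violated (a binary prefix-free code with these lengths cannot exist)

No


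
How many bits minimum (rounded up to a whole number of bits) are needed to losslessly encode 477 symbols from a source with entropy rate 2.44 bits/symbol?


Minimum bits >= n * H = 477 * 2.44 = 1163.88, rounded up to a whole number of bits = 1164

1164 bits


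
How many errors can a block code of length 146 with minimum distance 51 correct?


Correction capability = floor((d-1)/2) = floor((51-1)/2) = 25

25 errors


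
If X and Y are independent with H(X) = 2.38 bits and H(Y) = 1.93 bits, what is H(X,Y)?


For independent variables, H(X,Y) = H(X) + H(Y) = 2.38 + 1.93 = 4.31

4.31 bits


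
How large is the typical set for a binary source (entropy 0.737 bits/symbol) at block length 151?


log2|A_typical| = nH = 151 * 0.737 = 111.287, so |A_typical| ~ 2^111.287 = 3.168e+33

3.168e+33


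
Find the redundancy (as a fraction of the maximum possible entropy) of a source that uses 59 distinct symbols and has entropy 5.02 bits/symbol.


H_max = log2(K) = log2(59) = 5.8826 bits/symbol. Redundancy = 1 - H/H_max = 1 - 5.02/5.8826 = 1 - 0.8534 = 0.1466

0.1466


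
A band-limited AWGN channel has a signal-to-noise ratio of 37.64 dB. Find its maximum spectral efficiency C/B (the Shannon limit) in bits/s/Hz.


SNR_linear = 10^(37.64/10) = 5807.6442; C/B = log2(1 + SNR_linear) = log2(1 + 5807.6442) = 12.504

12.504 bits/s/Hz


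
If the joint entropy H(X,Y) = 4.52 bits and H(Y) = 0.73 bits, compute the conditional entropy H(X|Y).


H(X|Y) = H(X,Y) - H(Y) = 4.52 - 0.73 = 3.79

3.79 bits


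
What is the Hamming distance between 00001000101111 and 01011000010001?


Count differing positions: . ^ . ^ . . . . ^ ^ ^ ^ ^ . = 7 differences

7


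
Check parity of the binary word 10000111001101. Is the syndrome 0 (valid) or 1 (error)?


Syndrome = XOR of all bits = 1 XOR 0 XOR 0 XOR 0 XOR 0 XOR 1 XOR 1 XOR 1 XOR 0 XOR 0 XOR 1 XOR 1 XOR 0 XOR 1 = 1

1


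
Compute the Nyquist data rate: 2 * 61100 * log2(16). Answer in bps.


Rate = 2 * B * log2(M) = 2 * 61100 * 4.0 = 488800.0

488800.0 bps


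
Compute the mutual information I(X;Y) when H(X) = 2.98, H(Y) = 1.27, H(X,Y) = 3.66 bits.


I(X;Y) = H(X) + H(Y) - H(X,Y) = 2.98 + 1.27 - 3.66 = 0.59

0.59 bits


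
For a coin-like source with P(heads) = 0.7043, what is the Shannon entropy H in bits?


H = -p*log2(p) - (1-p)*log2(1-p). -0.7043*log2(0.7043) = 0.356191; -0.2957*log2(0.2957) = 0.519780. H = 0.356191 + 0.519780 = 0.876

0.876 bits


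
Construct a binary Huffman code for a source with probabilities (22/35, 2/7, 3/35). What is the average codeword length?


Huffman construction (repeatedly merge the two least-probable nodes; each merge adds 1 bit to every symbol beneath it): 3/35 + 2/7 = 13/35; 13/35 + 22/35 = 1. Resulting codeword lengths (in the order the probabilities were given): (1, 2, 2). L_avg = sum(p_i * l_i) = 22/35*1 + 2/7*2 + 3/35*2 = 48/35 = 1.3714

1.3714 bits


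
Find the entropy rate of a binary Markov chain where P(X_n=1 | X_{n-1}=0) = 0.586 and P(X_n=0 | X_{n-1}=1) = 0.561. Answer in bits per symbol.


Stationary distribution: pi_0 = p10/(p01+p10) = 0.4891, pi_1 = 0.5109. Entropy rate H' = pi_0*H(p01) + pi_1*H(p10) = 0.4891*0.9786 + 0.5109*0.9892 = 0.984

0.984 bits/symbol


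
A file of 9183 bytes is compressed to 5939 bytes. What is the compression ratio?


Ratio = original / compressed = 9183 / 5939 = 1.5462

1.5462


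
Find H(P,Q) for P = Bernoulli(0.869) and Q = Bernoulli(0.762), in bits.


H(P,Q) = -p*log2(q) - (1-p)*log2(1-q). -0.869*log2(0.762) = 0.340767; -0.131*log2(0.238) = 0.271297. H(P,Q) = 0.340767 + 0.271297 = 0.6121

0.6121 bits


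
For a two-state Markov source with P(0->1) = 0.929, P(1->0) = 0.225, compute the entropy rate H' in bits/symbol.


Stationary distribution: pi_0 = p10/(p01+p10) = 0.195, pi_1 = 0.805. Entropy rate H' = pi_0*H(p01) + pi_1*H(p10) = 0.195*0.3696 + 0.805*0.7692 = 0.6913

0.6913 bits/symbol


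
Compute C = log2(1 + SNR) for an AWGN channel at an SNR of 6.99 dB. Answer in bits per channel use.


SNR_linear = 10^(6.99/10) = 5.0003; C = log2(1 + SNR_linear) = log2(1 + 5.0003) = 2.585

2.585 bits/channel use


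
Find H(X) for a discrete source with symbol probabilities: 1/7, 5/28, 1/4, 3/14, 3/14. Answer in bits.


H = -sum(p_i * log2(p_i)). Terms: -(1/7)*log2(1/7) = 0.401051; -(5/28)*log2(5/28) = 0.443826; -(1/4)*log2(1/4) = 0.500000; -(3/14)*log2(3/14) = 0.476227; -(3/14)*log2(3/14) = 0.476227. H = 0.401051 + 0.443826 + 0.500000 + 0.476227 + 0.476227 = 2.2973

2.2973 bits


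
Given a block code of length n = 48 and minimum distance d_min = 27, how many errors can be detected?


Detection capability = d_min - 1 = 27 - 1 = 26

26 errors


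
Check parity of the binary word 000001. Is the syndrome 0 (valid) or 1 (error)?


Syndrome = XOR of all bits = 0 XOR 0 XOR 0 XOR 0 XOR 0 XOR 1 = 1

1


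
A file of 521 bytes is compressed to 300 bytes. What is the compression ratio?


Ratio = original / compressed = 521 / 300 = 1.7367

1.7367


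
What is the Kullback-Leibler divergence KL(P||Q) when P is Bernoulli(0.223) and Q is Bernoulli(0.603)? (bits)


KL = p*log2(p/q) + (1-p)*log2((1-p)/(1-q)) = 0.223*log2(0.223/0.603) + 0.777*log2(0.777/0.397) = 0.4327

0.4327 bits


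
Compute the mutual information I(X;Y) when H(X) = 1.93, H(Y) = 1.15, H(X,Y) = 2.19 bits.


I(X;Y) = H(X) + H(Y) - H(X,Y) = 1.93 + 1.15 - 2.19 = 0.89

0.89 bits


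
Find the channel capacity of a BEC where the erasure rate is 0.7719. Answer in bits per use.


C = 1 - epsilon = 1 - 0.7719 = 0.2281

0.2281 bits


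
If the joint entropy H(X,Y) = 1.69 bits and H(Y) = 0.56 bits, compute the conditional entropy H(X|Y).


H(X|Y) = H(X,Y) - H(Y) = 1.69 - 0.56 = 1.13

1.13 bits


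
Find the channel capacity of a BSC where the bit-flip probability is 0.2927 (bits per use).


H(p) = -p*log2(p) - (1-p)*log2(1-p) = -0.2927*log2(0.2927) - 0.7073*log2(0.7073) = 0.518812 + 0.353371 = 0.8722. C = 1 - H(p) = 1 - 0.8722 = 0.1278

0.1278 bits


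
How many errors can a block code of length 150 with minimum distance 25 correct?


Correction capability = floor((d-1)/2) = floor((25-1)/2) = 12

12 errors


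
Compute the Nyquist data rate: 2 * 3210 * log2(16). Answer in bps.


Rate = 2 * B * log2(M) = 2 * 3210 * 4.0 = 25680.0

25680.0 bps


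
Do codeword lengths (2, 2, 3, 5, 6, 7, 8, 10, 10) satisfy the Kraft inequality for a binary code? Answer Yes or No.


Kraft sum = sum(2^(-l_i)) = 0.6855, need <= 1. Result: satisfied (a binary prefix-free code with these lengths exists)

Yes


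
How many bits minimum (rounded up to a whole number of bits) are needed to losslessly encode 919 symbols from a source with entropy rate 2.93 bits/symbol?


Minimum bits >= n * H = 919 * 2.93 = 2692.67, rounded up to a whole number of bits = 2693

2693 bits


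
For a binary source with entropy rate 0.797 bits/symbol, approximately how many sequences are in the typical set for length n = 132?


log2|A_typical| = nH = 132 * 0.797 = 105.204, so |A_typical| ~ 2^105.204 = 4.673e+31

4.673e+31


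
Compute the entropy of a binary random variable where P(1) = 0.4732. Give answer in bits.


H = -p*log2(p) - (1-p)*log2(1-p). -0.4732*log2(0.4732) = 0.510809; -0.5268*log2(0.5268) = 0.487118. H = 0.510809 + 0.487118 = 0.9979

0.9979 bits


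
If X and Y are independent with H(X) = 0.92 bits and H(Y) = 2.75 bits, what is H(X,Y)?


For independent variables, H(X,Y) = H(X) + H(Y) = 0.92 + 2.75 = 3.67

3.67 bits


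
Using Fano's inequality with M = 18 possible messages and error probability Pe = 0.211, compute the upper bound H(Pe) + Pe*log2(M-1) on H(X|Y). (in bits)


H(Pe) = -Pe*log2(Pe) - (1-Pe)*log2(1-Pe) = -0.211*log2(0.211) - 0.789*log2(0.789) = 0.473629 + 0.269761 = 0.7434. Pe*log2(M-1) = 0.211*log2(17) = 0.862455. Bound = H(Pe) + Pe*log2(M-1) = 0.473629 + 0.269761 + 0.862455 = 1.6058

1.6058 bits


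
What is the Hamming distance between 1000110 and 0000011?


Count differing positions: ^ . . . ^ . ^ = 3 differences

3


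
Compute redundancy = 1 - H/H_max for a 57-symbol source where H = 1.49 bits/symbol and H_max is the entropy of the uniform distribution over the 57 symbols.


H_max = log2(K) = log2(57) = 5.8329 bits/symbol. Redundancy = 1 - H/H_max = 1 - 1.49/5.8329 = 1 - 0.2554 = 0.7446

0.7446


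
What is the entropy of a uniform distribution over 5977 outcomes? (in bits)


H = log2(n) = log2(5977) = 12.5452

12.5452 bits


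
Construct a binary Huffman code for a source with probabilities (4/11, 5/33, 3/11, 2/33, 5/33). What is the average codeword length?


Huffman construction (repeatedly merge the two least-probable nodes; each merge adds 1 bit to every symbol beneath it): 2/33 + 5/33 = 7/33; 5/33 + 7/33 = 4/11; 3/11 + 4/11 = 7/11; 4/11 + 7/11 = 1. Resulting codeword lengths (in the order the probabilities were given): (2, 3, 2, 3, 2). L_avg = sum(p_i * l_i) = 4/11*2 + 5/33*3 + 3/11*2 + 2/33*3 + 5/33*2 = 73/33 = 2.2121

2.2121 bits


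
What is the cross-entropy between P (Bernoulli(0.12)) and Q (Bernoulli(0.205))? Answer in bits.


H(P,Q) = -p*log2(q) - (1-p)*log2(1-q). -0.12*log2(0.205) = 0.274357; -0.88*log2(0.795) = 0.291256. H(P,Q) = 0.274357 + 0.291256 = 0.5656

0.5656 bits


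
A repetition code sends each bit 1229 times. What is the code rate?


Rate = k/n = 1/1229

1/1229


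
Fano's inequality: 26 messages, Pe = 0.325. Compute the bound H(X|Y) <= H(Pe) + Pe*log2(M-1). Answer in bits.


H(Pe) = -Pe*log2(Pe) - (1-Pe)*log2(1-Pe) = -0.325*log2(0.325) - 0.675*log2(0.675) = 0.526984 + 0.382752 = 0.9097. Pe*log2(M-1) = 0.325*log2(25) = 1.509253. Bound = H(Pe) + Pe*log2(M-1) = 0.526984 + 0.382752 + 1.509253 = 2.419

2.419 bits


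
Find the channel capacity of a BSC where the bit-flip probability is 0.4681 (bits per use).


H(p) = -p*log2(p) - (1-p)*log2(1-p) = -0.4681*log2(0.4681) - 0.5319*log2(0.5319) = 0.512622 + 0.484440 = 0.9971. C = 1 - H(p) = 1 - 0.9971 = 0.0029

0.0029 bits


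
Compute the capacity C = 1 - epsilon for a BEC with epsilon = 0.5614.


C = 1 - epsilon = 1 - 0.5614 = 0.4386

0.4386 bits


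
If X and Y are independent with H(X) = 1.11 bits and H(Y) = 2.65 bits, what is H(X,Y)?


For independent variables, H(X,Y) = H(X) + H(Y) = 1.11 + 2.65 = 3.76

3.76 bits


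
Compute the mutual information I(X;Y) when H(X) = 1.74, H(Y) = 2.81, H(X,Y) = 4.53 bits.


I(X;Y) = H(X) + H(Y) - H(X,Y) = 1.74 + 2.81 - 4.53 = 0.02

0.02 bits


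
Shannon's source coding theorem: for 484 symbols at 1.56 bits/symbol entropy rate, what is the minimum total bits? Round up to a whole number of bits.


Minimum bits >= n * H = 484 * 1.56 = 755.04, rounded up to a whole number of bits = 756

756 bits


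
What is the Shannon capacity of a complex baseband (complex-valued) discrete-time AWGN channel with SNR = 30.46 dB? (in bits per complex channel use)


SNR_linear = 10^(30.46/10) = 1111.7317; C = log2(1 + SNR_linear) = log2(1 + 1111.7317) = 10.1199

10.1199 bits/channel use


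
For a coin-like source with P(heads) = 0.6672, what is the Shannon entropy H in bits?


H = -p*log2(p) - (1-p)*log2(1-p). -0.6672*log2(0.6672) = 0.389517; -0.3328*log2(0.3328) = 0.528244. H = 0.389517 + 0.528244 = 0.9178

0.9178 bits


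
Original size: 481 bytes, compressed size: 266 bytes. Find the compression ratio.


Ratio = original / compressed = 481 / 266 = 1.8083

1.8083


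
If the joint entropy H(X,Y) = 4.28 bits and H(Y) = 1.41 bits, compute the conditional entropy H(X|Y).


H(X|Y) = H(X,Y) - H(Y) = 4.28 - 1.41 = 2.87

2.87 bits


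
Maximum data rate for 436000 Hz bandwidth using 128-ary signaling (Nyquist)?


Rate = 2 * B * log2(M) = 2 * 436000 * 7.0 = 6104000.0

6104000.0 bps


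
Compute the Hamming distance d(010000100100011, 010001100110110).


Count differing positions: . . . . . ^ . . . . ^ . ^ . ^ = 4 differences

4


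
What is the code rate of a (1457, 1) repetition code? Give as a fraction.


Rate = k/n = 1/1457

1/1457


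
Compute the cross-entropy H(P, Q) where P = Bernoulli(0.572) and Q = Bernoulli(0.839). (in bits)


H(P,Q) = -p*log2(q) - (1-p)*log2(1-q). -0.572*log2(0.839) = 0.144863; -0.428*log2(0.161) = 1.127723. H(P,Q) = 0.144863 + 1.127723 = 1.2726

1.2726 bits


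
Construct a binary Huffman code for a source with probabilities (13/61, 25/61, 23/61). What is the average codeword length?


Huffman construction (repeatedly merge the two least-probable nodes; each merge adds 1 bit to every symbol beneath it): 13/61 + 23/61 = 36/61; 25/61 + 36/61 = 1. Resulting codeword lengths (in the order the probabilities were given): (2, 1, 2). L_avg = sum(p_i * l_i) = 13/61*2 + 25/61*1 + 23/61*2 = 97/61 = 1.5902

1.5902 bits


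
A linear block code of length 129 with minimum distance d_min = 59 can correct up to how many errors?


Correction capability = floor((d-1)/2) = floor((59-1)/2) = 29

29 errors


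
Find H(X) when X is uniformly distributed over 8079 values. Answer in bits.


H = log2(n) = log2(8079) = 12.98

12.98 bits


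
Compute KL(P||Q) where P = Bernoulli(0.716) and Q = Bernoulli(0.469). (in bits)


KL = p*log2(p/q) + (1-p)*log2((1-p)/(1-q)) = 0.716*log2(0.716/0.469) + 0.284*log2(0.284/0.531) = 0.1806

0.1806 bits


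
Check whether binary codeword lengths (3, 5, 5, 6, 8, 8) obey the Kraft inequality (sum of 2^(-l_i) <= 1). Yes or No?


Kraft sum = sum(2^(-l_i)) = 0.2109, need <= 1. Result: satisfied (a binary prefix-free code with these lengths exists)

Yes


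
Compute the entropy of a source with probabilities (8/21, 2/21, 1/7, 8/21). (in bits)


H = -sum(p_i * log2(p_i)). Terms: -(8/21)*log2(8/21) = 0.530407; -(2/21)*log2(2/21) = 0.323078; -(1/7)*log2(1/7) = 0.401051; -(8/21)*log2(8/21) = 0.530407. H = 0.530407 + 0.323078 + 0.401051 + 0.530407 = 1.7849

1.7849 bits


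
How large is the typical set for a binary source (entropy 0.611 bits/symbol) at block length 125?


log2|A_typical| = nH = 125 * 0.611 = 76.375, so |A_typical| ~ 2^76.375 = 9.799e+22

9.799e+22


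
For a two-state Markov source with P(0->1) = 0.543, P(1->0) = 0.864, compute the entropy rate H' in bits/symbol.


Stationary distribution: pi_0 = p10/(p01+p10) = 0.6141, pi_1 = 0.3859. Entropy rate H' = pi_0*H(p01) + pi_1*H(p10) = 0.6141*0.9947 + 0.3859*0.5737 = 0.8322

0.8322 bits/symbol


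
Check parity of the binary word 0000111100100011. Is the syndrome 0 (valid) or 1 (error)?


Syndrome = XOR of all bits = 0 XOR 0 XOR 0 XOR 0 XOR 1 XOR 1 XOR 1 XOR 1 XOR 0 XOR 0 XOR 1 XOR 0 XOR 0 XOR 0 XOR 1 XOR 1 = 1

1


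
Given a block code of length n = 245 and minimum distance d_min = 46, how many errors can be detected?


Detection capability = d_min - 1 = 46 - 1 = 45

45 errors


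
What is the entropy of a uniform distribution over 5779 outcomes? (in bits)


H = log2(n) = log2(5779) = 12.4966

12.4966 bits


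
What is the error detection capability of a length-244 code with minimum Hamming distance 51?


Detection capability = d_min - 1 = 51 - 1 = 50

50 errors


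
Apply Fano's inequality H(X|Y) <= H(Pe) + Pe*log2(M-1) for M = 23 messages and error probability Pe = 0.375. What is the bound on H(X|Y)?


H(Pe) = -Pe*log2(Pe) - (1-Pe)*log2(1-Pe) = -0.375*log2(0.375) - 0.625*log2(0.625) = 0.530639 + 0.423795 = 0.9544. Pe*log2(M-1) = 0.375*log2(22) = 1.672287. Bound = H(Pe) + Pe*log2(M-1) = 0.530639 + 0.423795 + 1.672287 = 2.6267

2.6267 bits


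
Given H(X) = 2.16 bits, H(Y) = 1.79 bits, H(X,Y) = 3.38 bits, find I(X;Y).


I(X;Y) = H(X) + H(Y) - H(X,Y) = 2.16 + 1.79 - 3.38 = 0.57

0.57 bits


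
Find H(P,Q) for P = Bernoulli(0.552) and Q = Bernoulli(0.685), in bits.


H(P,Q) = -p*log2(q) - (1-p)*log2(1-q). -0.552*log2(0.685) = 0.301295; -0.448*log2(0.315) = 0.746626. H(P,Q) = 0.301295 + 0.746626 = 1.0479

1.0479 bits


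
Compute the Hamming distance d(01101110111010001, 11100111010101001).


Count differing positions: ^ . . . ^ . . ^ ^ . ^ ^ ^ ^ . . . = 8 differences

8


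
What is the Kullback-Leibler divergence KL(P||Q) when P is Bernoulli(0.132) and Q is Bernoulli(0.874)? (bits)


KL = p*log2(p/q) + (1-p)*log2((1-p)/(1-q)) = 0.132*log2(0.132/0.874) + 0.868*log2(0.868/0.126) = 2.0568

2.0568 bits


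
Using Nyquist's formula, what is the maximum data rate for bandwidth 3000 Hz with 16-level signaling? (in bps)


Rate = 2 * B * log2(M) = 2 * 3000 * 4.0 = 24000.0

24000.0 bps


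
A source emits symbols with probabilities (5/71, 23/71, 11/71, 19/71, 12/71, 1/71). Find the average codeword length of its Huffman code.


Huffman construction (repeatedly merge the two least-probable nodes; each merge adds 1 bit to every symbol beneath it): 1/71 + 5/71 = 6/71; 6/71 + 11/71 = 17/71; 12/71 + 17/71 = 29/71; 19/71 + 23/71 = 42/71; 29/71 + 42/71 = 1. Resulting codeword lengths (in the order the probabilities were given): (4, 2, 3, 2, 2, 4). L_avg = sum(p_i * l_i) = 5/71*4 + 23/71*2 + 11/71*3 + 19/71*2 + 12/71*2 + 1/71*4 = 165/71 = 2.3239

2.3239 bits


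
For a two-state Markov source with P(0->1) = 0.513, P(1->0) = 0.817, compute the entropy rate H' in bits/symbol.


Stationary distribution: pi_0 = p10/(p01+p10) = 0.6143, pi_1 = 0.3857. Entropy rate H' = pi_0*H(p01) + pi_1*H(p10) = 0.6143*0.9995 + 0.3857*0.6866 = 0.8788

0.8788 bits/symbol


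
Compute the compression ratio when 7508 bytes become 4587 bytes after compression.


Ratio = original / compressed = 7508 / 4587 = 1.6368

1.6368


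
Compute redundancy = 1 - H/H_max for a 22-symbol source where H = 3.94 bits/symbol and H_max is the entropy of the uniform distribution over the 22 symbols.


H_max = log2(K) = log2(22) = 4.4594 bits/symbol. Redundancy = 1 - H/H_max = 1 - 3.94/4.4594 = 1 - 0.8835 = 0.1165

0.1165


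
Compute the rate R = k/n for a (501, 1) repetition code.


Rate = k/n = 1/501

1/501


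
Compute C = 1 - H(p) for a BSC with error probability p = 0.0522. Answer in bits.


H(p) = -p*log2(p) - (1-p)*log2(1-p) = -0.0522*log2(0.0522) - 0.9478*log2(0.9478) = 0.222362 + 0.073308 = 0.2957. C = 1 - H(p) = 1 - 0.2957 = 0.7043

0.7043 bits


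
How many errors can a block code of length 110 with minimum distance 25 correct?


Correction capability = floor((d-1)/2) = floor((25-1)/2) = 12

12 errors


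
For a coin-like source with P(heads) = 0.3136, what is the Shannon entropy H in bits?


H = -p*log2(p) - (1-p)*log2(1-p). -0.3136*log2(0.3136) = 0.524654; -0.6864*log2(0.6864) = 0.372632. H = 0.524654 + 0.372632 = 0.8973

0.8973 bits


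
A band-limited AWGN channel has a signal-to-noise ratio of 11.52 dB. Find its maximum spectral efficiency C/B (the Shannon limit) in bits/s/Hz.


SNR_linear = 10^(11.52/10) = 14.1906; C/B = log2(1 + SNR_linear) = log2(1 + 14.1906) = 3.9251

3.9251 bits/s/Hz


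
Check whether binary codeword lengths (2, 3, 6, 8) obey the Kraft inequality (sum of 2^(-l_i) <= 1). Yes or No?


Kraft sum = sum(2^(-l_i)) = 0.3945, need <= 1. Result: satisfied (a binary prefix-free code with these lengths exists)

Yes


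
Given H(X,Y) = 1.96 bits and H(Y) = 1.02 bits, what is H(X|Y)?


H(X|Y) = H(X,Y) - H(Y) = 1.96 - 1.02 = 0.94

0.94 bits


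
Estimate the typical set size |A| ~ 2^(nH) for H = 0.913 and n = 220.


log2|A_typical| = nH = 220 * 0.913 = 200.86, so |A_typical| ~ 2^200.86 = 2.917e+60

2.917e+60


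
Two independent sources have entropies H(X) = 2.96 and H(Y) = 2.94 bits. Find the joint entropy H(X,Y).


For independent variables, H(X,Y) = H(X) + H(Y) = 2.96 + 2.94 = 5.9

5.9 bits


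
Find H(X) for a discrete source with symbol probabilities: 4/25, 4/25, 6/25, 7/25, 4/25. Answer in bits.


H = -sum(p_i * log2(p_i)). Terms: -(4/25)*log2(4/25) = 0.423017; -(4/25)*log2(4/25) = 0.423017; -(6/25)*log2(6/25) = 0.494134; -(7/25)*log2(7/25) = 0.514220; -(4/25)*log2(4/25) = 0.423017. H = 0.423017 + 0.423017 + 0.494134 + 0.514220 + 0.423017 = 2.2774

2.2774 bits


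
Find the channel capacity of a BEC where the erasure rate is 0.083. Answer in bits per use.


C = 1 - epsilon = 1 - 0.083 = 0.917

0.917 bits


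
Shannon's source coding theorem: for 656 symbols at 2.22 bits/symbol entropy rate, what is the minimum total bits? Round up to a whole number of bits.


Minimum bits >= n * H = 656 * 2.22 = 1456.32, rounded up to a whole number of bits = 1457

1457 bits


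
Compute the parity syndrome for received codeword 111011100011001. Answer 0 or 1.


Syndrome = XOR of all bits = 1 XOR 1 XOR 1 XOR 0 XOR 1 XOR 1 XOR 1 XOR 0 XOR 0 XOR 0 XOR 1 XOR 1 XOR 0 XOR 0 XOR 1 = 1

1


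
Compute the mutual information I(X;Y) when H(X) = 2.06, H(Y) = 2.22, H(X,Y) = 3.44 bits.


I(X;Y) = H(X) + H(Y) - H(X,Y) = 2.06 + 2.22 - 3.44 = 0.84

0.84 bits


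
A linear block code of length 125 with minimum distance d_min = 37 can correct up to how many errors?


Correction capability = floor((d-1)/2) = floor((37-1)/2) = 18

18 errors


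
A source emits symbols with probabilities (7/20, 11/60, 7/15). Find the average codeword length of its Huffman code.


Huffman construction (repeatedly merge the two least-probable nodes; each merge adds 1 bit to every symbol beneath it): 11/60 + 7/20 = 8/15; 7/15 + 8/15 = 1. Resulting codeword lengths (in the order the probabilities were given): (2, 2, 1). L_avg = sum(p_i * l_i) = 7/20*2 + 11/60*2 + 7/15*1 = 23/15 = 1.5333

1.5333 bits


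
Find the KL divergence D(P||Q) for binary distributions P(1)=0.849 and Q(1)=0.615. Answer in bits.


KL = p*log2(p/q) + (1-p)*log2((1-p)/(1-q)) = 0.849*log2(0.849/0.615) + 0.151*log2(0.151/0.385) = 0.191

0.191 bits


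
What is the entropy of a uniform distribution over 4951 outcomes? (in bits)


H = log2(n) = log2(4951) = 12.2735

12.2735 bits


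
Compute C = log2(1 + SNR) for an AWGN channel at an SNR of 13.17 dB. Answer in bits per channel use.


SNR_linear = 10^(13.17/10) = 20.7491; C = log2(1 + SNR_linear) = log2(1 + 20.7491) = 4.4429

4.4429 bits/channel use


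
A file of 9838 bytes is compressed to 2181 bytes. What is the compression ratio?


Ratio = original / compressed = 9838 / 2181 = 4.5108

4.5108


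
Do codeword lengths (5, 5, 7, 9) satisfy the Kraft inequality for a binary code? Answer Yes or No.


Kraft sum = sum(2^(-l_i)) = 0.0723, need <= 1. Result: satisfied (a binary prefix-free code with these lengths exists)

Yes


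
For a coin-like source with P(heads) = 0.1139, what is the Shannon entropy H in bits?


H = -p*log2(p) - (1-p)*log2(1-p). -0.1139*log2(0.1139) = 0.356981; -0.8861*log2(0.8861) = 0.154588. H = 0.356981 + 0.154588 = 0.5116

0.5116 bits


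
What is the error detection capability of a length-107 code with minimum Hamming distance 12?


Detection capability = d_min - 1 = 12 - 1 = 11

11 errors


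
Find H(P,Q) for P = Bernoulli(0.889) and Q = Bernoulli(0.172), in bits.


H(P,Q) = -p*log2(q) - (1-p)*log2(1-q). -0.889*log2(0.172) = 2.257633; -0.111*log2(0.828) = 0.030225. H(P,Q) = 2.257633 + 0.030225 = 2.2879

2.2879 bits


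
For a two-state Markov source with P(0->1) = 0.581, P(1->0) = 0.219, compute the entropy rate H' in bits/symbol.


Stationary distribution: pi_0 = p10/(p01+p10) = 0.2738, pi_1 = 0.7263. Entropy rate H' = pi_0*H(p01) + pi_1*H(p10) = 0.2738*0.981 + 0.7263*0.7583 = 0.8193

0.8193 bits/symbol


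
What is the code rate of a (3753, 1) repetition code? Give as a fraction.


Rate = k/n = 1/3753

1/3753


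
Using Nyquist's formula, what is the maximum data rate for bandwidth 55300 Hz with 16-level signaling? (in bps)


Rate = 2 * B * log2(M) = 2 * 55300 * 4.0 = 442400.0

442400.0 bps


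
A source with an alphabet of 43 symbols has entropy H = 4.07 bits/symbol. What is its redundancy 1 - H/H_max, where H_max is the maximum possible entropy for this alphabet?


H_max = log2(K) = log2(43) = 5.4263 bits/symbol. Redundancy = 1 - H/H_max = 1 - 4.07/5.4263 = 1 - 0.7501 = 0.2499

0.2499


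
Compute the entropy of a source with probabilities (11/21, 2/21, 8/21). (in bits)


H = -sum(p_i * log2(p_i)). Terms: -(11/21)*log2(11/21) = 0.488654; -(2/21)*log2(2/21) = 0.323078; -(8/21)*log2(8/21) = 0.530407. H = 0.488654 + 0.323078 + 0.530407 = 1.3421

1.3421 bits


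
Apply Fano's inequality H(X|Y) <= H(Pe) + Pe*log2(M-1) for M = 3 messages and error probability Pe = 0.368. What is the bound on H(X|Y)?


H(Pe) = -Pe*log2(Pe) - (1-Pe)*log2(1-Pe) = -0.368*log2(0.368) - 0.632*log2(0.632) = 0.530738 + 0.418386 = 0.9491. Pe*log2(M-1) = 0.368*log2(2) = 0.368000. Bound = H(Pe) + Pe*log2(M-1) = 0.530738 + 0.418386 + 0.368000 = 1.3171

1.3171 bits


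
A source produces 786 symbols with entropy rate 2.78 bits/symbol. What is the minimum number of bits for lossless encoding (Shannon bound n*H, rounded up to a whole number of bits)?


Minimum bits >= n * H = 786 * 2.78 = 2185.08, rounded up to a whole number of bits = 2186

2186 bits


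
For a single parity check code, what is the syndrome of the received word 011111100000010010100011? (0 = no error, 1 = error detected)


Syndrome = XOR of all bits = 0 XOR 1 XOR 1 XOR 1 XOR 1 XOR 1 XOR 1 XOR 0 XOR 0 XOR 0 XOR 0 XOR 0 XOR 0 XOR 1 XOR 0 XOR 0 XOR 1 XOR 0 XOR 1 XOR 0 XOR 0 XOR 0 XOR 1 XOR 1 = 1

1


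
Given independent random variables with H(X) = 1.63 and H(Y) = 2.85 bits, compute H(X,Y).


For independent variables, H(X,Y) = H(X) + H(Y) = 1.63 + 2.85 = 4.48

4.48 bits


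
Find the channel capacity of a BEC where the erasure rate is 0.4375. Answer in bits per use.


C = 1 - epsilon = 1 - 0.4375 = 0.5625

0.5625 bits


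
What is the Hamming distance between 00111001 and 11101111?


Count differing positions: ^ ^ . ^ . ^ ^ . = 5 differences

5


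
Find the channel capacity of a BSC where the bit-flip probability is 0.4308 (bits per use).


H(p) = -p*log2(p) - (1-p)*log2(1-p) = -0.4308*log2(0.4308) - 0.5692*log2(0.5692) = 0.523383 + 0.462755 = 0.9861. C = 1 - H(p) = 1 - 0.9861 = 0.0139

0.0139 bits


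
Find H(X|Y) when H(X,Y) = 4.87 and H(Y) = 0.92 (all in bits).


H(X|Y) = H(X,Y) - H(Y) = 4.87 - 0.92 = 3.95

3.95 bits


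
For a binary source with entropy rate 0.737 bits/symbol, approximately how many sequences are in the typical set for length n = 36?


log2|A_typical| = nH = 36 * 0.737 = 26.532, so |A_typical| ~ 2^26.532 = 9.703e+07

9.703e+07


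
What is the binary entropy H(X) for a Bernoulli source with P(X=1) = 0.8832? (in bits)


H = -p*log2(p) - (1-p)*log2(1-p). -0.8832*log2(0.8832) = 0.158259; -0.1168*log2(0.1168) = 0.361833. H = 0.158259 + 0.361833 = 0.5201

0.5201 bits


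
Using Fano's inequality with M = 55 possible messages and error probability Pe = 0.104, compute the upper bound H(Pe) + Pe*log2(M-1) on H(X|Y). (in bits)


H(Pe) = -Pe*log2(Pe) - (1-Pe)*log2(1-Pe) = -0.104*log2(0.104) - 0.896*log2(0.896) = 0.339596 + 0.141953 = 0.4815. Pe*log2(M-1) = 0.104*log2(54) = 0.598508. Bound = H(Pe) + Pe*log2(M-1) = 0.339596 + 0.141953 + 0.598508 = 1.0801

1.0801 bits


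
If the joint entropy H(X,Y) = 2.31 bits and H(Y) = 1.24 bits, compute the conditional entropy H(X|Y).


H(X|Y) = H(X,Y) - H(Y) = 2.31 - 1.24 = 1.07

1.07 bits


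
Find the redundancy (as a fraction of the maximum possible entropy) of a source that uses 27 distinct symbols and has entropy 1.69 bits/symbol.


H_max = log2(K) = log2(27) = 4.7549 bits/symbol. Redundancy = 1 - H/H_max = 1 - 1.69/4.7549 = 1 - 0.3554 = 0.6446

0.6446


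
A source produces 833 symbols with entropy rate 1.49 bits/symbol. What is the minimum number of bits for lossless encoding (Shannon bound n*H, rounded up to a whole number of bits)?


Minimum bits >= n * H = 833 * 1.49 = 1241.17, rounded up to a whole number of bits = 1242

1242 bits


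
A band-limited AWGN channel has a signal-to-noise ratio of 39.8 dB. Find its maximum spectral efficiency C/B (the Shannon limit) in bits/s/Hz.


SNR_linear = 10^(39.8/10) = 9549.9259; C/B = log2(1 + SNR_linear) = log2(1 + 9549.9259) = 13.2214

13.2214 bits/s/Hz


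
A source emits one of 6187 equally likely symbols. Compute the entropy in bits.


H = log2(n) = log2(6187) = 12.595

12.595 bits


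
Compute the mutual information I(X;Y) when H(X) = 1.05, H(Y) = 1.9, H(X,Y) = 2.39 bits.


I(X;Y) = H(X) + H(Y) - H(X,Y) = 1.05 + 1.9 - 2.39 = 0.56

0.56 bits


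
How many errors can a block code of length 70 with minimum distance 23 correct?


Correction capability = floor((d-1)/2) = floor((23-1)/2) = 11

11 errors


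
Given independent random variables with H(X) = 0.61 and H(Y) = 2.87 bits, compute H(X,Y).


For independent variables, H(X,Y) = H(X) + H(Y) = 0.61 + 2.87 = 3.48

3.48 bits


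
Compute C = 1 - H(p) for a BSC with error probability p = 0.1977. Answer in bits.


H(p) = -p*log2(p) - (1-p)*log2(1-p) = -0.1977*log2(0.1977) - 0.8023*log2(0.8023) = 0.462344 + 0.254960 = 0.7173. C = 1 - H(p) = 1 - 0.7173 = 0.2827

0.2827 bits


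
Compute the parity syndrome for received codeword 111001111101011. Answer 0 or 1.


Syndrome = XOR of all bits = 1 XOR 1 XOR 1 XOR 0 XOR 0 XOR 1 XOR 1 XOR 1 XOR 1 XOR 1 XOR 0 XOR 1 XOR 0 XOR 1 XOR 1 = 1

1


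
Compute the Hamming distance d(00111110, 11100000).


Count differing positions: ^ ^ . ^ ^ ^ ^ . = 6 differences

6


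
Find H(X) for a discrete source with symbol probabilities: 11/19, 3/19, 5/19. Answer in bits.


H = -sum(p_i * log2(p_i)). Terms: -(11/19)*log2(11/19) = 0.456498; -(3/19)*log2(3/19) = 0.420468; -(5/19)*log2(5/19) = 0.506842. H = 0.456498 + 0.420468 + 0.506842 = 1.3838

1.3838 bits
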